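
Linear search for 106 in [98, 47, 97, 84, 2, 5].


i=0: 98!=106
i=1: 47!=106
i=2: 97!=106
i=3: 84!=106
i=4: 2!=106
i=5: 5!=106

Not found, 6 comps


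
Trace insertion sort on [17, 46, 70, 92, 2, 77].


Initial: [17, 46, 70, 92, 2, 77]
Insert 46: [17, 46, 70, 92, 2, 77]
Insert 70: [17, 46, 70, 92, 2, 77]
Insert 92: [17, 46, 70, 92, 2, 77]
Insert 2: [2, 17, 46, 70, 92, 77]
Insert 77: [2, 17, 46, 70, 77, 92]

Sorted: [2, 17, 46, 70, 77, 92]


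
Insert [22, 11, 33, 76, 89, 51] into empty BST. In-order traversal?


Insert 22: root
Insert 11: L from 22
Insert 33: R from 22
Insert 76: R from 22 -> R from 33
Insert 89: R from 22 -> R from 33 -> R from 76
Insert 51: R from 22 -> R from 33 -> L from 76

In-order: [11, 22, 33, 51, 76, 89]


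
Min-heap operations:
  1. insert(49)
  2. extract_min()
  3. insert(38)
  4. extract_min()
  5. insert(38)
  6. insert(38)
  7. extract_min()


insert(49) -> [49]
extract_min()->49, []
insert(38) -> [38]
extract_min()->38, []
insert(38) -> [38]
insert(38) -> [38, 38]
extract_min()->38, [38]

Final heap: [38]


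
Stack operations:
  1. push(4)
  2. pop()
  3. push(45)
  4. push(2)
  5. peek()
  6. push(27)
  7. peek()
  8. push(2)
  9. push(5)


push(4) -> [4]
pop()->4, []
push(45) -> [45]
push(2) -> [45, 2]
peek()->2
push(27) -> [45, 2, 27]
peek()->27
push(2) -> [45, 2, 27, 2]
push(5) -> [45, 2, 27, 2, 5]

Final stack: [45, 2, 27, 2, 5]


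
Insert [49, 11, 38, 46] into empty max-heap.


Insert 49: [49]
Insert 11: [49, 11]
Insert 38: [49, 11, 38]
Insert 46: [49, 46, 38, 11]

Final heap: [49, 46, 38, 11]


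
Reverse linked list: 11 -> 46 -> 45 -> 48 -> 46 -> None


Step 1: curr=11, set curr.next=prev(None) | reversed so far: 11
Step 2: curr=46, set curr.next=prev(11) | reversed so far: 46 -> 11
Step 3: curr=45, set curr.next=prev(46) | reversed so far: 45 -> 46 -> 11
Step 4: curr=48, set curr.next=prev(45) | reversed so far: 48 -> 45 -> 46 -> 11
Step 5: curr=46, set curr.next=prev(48) | reversed so far: 46 -> 48 -> 45 -> 46 -> 11

46 -> 48 -> 45 -> 46 -> 11 -> None


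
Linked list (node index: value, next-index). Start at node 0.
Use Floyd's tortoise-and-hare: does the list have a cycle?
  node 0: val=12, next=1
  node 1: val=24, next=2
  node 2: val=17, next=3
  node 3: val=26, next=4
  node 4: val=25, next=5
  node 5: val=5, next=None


Floyd's tortoise (slow, +1) and hare (fast, +2):
  init: slow=0, fast=0
  step 1: slow=1, fast=2
  step 2: slow=2, fast=4
  step 3: fast 4->5->None, no cycle

Cycle: no


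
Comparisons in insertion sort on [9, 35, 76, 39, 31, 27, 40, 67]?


Algorithm: insertion sort
Input: [9, 35, 76, 39, 31, 27, 40, 67]
Sorted: [9, 27, 31, 35, 39, 40, 67, 76]

17


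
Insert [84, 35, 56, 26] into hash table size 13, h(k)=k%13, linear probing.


Insert 84: h=6 -> slot 6
Insert 35: h=9 -> slot 9
Insert 56: h=4 -> slot 4
Insert 26: h=0 -> slot 0

Table: [26, None, None, None, 56, None, 84, None, None, 35, None, None, None]


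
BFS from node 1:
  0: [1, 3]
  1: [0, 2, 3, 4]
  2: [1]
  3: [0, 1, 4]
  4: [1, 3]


Visit 1, enqueue [0, 2, 3, 4]
Visit 0, enqueue []
Visit 2, enqueue []
Visit 3, enqueue []
Visit 4, enqueue []

BFS order: [1, 0, 2, 3, 4]


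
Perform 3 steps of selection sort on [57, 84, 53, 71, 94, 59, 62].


Initial: [57, 84, 53, 71, 94, 59, 62]
Step 1: min=53 at 2
  Swap: [53, 84, 57, 71, 94, 59, 62]
Step 2: min=57 at 2
  Swap: [53, 57, 84, 71, 94, 59, 62]
Step 3: min=59 at 5
  Swap: [53, 57, 59, 71, 94, 84, 62]

After 3 steps: [53, 57, 59, 71, 94, 84, 62]


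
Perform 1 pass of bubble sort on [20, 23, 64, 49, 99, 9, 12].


Initial: [20, 23, 64, 49, 99, 9, 12]
Pass 1: [20, 23, 49, 64, 9, 12, 99] (3 swaps)

After 1 pass: [20, 23, 49, 64, 9, 12, 99]


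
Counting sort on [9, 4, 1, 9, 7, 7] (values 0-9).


Input: [9, 4, 1, 9, 7, 7]
Counts: [0, 1, 0, 0, 1, 0, 0, 2, 0, 2]

Sorted: [1, 4, 7, 7, 9, 9]


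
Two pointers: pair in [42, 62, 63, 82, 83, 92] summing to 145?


lo=0(42)+hi=5(92)=134
lo=1(62)+hi=5(92)=154
lo=1(62)+hi=4(83)=145

Yes: 62+83=145


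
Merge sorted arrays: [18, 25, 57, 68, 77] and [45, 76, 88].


Take 18 from A
Take 25 from A
Take 45 from B
Take 57 from A
Take 68 from A
Take 76 from B
Take 77 from A

Merged: [18, 25, 45, 57, 68, 76, 77, 88]


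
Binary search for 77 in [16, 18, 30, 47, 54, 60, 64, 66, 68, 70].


Step 1: lo=0, hi=9, mid=4, val=54
Step 2: lo=5, hi=9, mid=7, val=66
Step 3: lo=8, hi=9, mid=8, val=68
Step 4: lo=9, hi=9, mid=9, val=70

Not found


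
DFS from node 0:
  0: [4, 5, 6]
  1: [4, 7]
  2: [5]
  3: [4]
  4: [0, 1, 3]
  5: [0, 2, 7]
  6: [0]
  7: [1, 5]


Visit 0, push [6, 5, 4]
Visit 4, push [3, 1]
Visit 1, push [7]
Visit 7, push [5]
Visit 5, push [2]
Visit 2, push []
Visit 3, push []
Visit 6, push []

DFS order: [0, 4, 1, 7, 5, 2, 3, 6]


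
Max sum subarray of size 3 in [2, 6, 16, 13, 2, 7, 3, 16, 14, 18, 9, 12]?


[0:3]: 24
[1:4]: 35
[2:5]: 31
[3:6]: 22
[4:7]: 12
[5:8]: 26
[6:9]: 33
[7:10]: 48
[8:11]: 41
[9:12]: 39

Max: 48 at [7:10]


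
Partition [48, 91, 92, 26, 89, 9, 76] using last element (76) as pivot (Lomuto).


Pivot: 76
  48 <= 76: advance i (no swap)
  26 <= 76: swap -> [48, 26, 92, 91, 89, 9, 76]
  9 <= 76: swap -> [48, 26, 9, 91, 89, 92, 76]
Place pivot at 3: [48, 26, 9, 76, 89, 92, 91]

Partitioned: [48, 26, 9, 76, 89, 92, 91]


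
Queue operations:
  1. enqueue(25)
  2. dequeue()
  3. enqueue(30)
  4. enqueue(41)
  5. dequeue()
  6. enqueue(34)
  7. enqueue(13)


enqueue(25) -> [25]
dequeue()->25, []
enqueue(30) -> [30]
enqueue(41) -> [30, 41]
dequeue()->30, [41]
enqueue(34) -> [41, 34]
enqueue(13) -> [41, 34, 13]

Final queue: [41, 34, 13]


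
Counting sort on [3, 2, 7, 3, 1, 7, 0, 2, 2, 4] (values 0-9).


Input: [3, 2, 7, 3, 1, 7, 0, 2, 2, 4]
Counts: [1, 1, 3, 2, 1, 0, 0, 2, 0, 0]

Sorted: [0, 1, 2, 2, 2, 3, 3, 4, 7, 7]


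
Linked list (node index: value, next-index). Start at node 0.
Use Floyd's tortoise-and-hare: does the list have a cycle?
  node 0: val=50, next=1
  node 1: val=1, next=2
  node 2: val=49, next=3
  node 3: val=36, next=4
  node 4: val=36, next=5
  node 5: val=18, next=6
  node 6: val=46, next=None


Floyd's tortoise (slow, +1) and hare (fast, +2):
  init: slow=0, fast=0
  step 1: slow=1, fast=2
  step 2: slow=2, fast=4
  step 3: slow=3, fast=6
  step 4: fast -> None, no cycle

Cycle: no


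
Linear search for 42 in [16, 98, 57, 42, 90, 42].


i=0: 16!=42
i=1: 98!=42
i=2: 57!=42
i=3: 42==42 found!

Found at 3, 4 comps


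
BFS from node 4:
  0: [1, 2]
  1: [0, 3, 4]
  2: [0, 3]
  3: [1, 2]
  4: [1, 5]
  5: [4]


Visit 4, enqueue [1, 5]
Visit 1, enqueue [0, 3]
Visit 5, enqueue []
Visit 0, enqueue [2]
Visit 3, enqueue []
Visit 2, enqueue []

BFS order: [4, 1, 5, 0, 3, 2]


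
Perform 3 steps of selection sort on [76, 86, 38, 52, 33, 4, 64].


Initial: [76, 86, 38, 52, 33, 4, 64]
Step 1: min=4 at 5
  Swap: [4, 86, 38, 52, 33, 76, 64]
Step 2: min=33 at 4
  Swap: [4, 33, 38, 52, 86, 76, 64]
Step 3: min=38 at 2
  Swap: [4, 33, 38, 52, 86, 76, 64]

After 3 steps: [4, 33, 38, 52, 86, 76, 64]


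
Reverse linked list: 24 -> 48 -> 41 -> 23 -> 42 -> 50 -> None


Step 1: curr=24, set curr.next=prev(None) | reversed so far: 24
Step 2: curr=48, set curr.next=prev(24) | reversed so far: 48 -> 24
Step 3: curr=41, set curr.next=prev(48) | reversed so far: 41 -> 48 -> 24
Step 4: curr=23, set curr.next=prev(41) | reversed so far: 23 -> 41 -> 48 -> 24
Step 5: curr=42, set curr.next=prev(23) | reversed so far: 42 -> 23 -> 41 -> 48 -> 24
Step 6: curr=50, set curr.next=prev(42) | reversed so far: 50 -> 42 -> 23 -> 41 -> 48 -> 24

50 -> 42 -> 23 -> 41 -> 48 -> 24 -> None


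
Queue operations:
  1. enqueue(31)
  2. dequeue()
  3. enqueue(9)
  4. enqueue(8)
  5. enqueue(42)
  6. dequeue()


enqueue(31) -> [31]
dequeue()->31, []
enqueue(9) -> [9]
enqueue(8) -> [9, 8]
enqueue(42) -> [9, 8, 42]
dequeue()->9, [8, 42]

Final queue: [8, 42]


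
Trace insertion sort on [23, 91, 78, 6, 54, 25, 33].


Initial: [23, 91, 78, 6, 54, 25, 33]
Insert 91: [23, 91, 78, 6, 54, 25, 33]
Insert 78: [23, 78, 91, 6, 54, 25, 33]
Insert 6: [6, 23, 78, 91, 54, 25, 33]
Insert 54: [6, 23, 54, 78, 91, 25, 33]
Insert 25: [6, 23, 25, 54, 78, 91, 33]
Insert 33: [6, 23, 25, 33, 54, 78, 91]

Sorted: [6, 23, 25, 33, 54, 78, 91]


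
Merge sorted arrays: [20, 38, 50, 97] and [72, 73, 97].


Take 20 from A
Take 38 from A
Take 50 from A
Take 72 from B
Take 73 from B
Take 97 from A

Merged: [20, 38, 50, 72, 73, 97, 97]


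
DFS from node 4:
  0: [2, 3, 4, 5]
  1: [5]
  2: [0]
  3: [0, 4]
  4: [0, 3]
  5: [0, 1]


Visit 4, push [3, 0]
Visit 0, push [5, 3, 2]
Visit 2, push []
Visit 3, push []
Visit 5, push [1]
Visit 1, push []

DFS order: [4, 0, 2, 3, 5, 1]


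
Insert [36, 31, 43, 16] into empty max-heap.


Insert 36: [36]
Insert 31: [36, 31]
Insert 43: [43, 31, 36]
Insert 16: [43, 31, 36, 16]

Final heap: [43, 31, 36, 16]


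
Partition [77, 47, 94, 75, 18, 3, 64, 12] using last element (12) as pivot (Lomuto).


Pivot: 12
  3 <= 12: swap -> [3, 47, 94, 75, 18, 77, 64, 12]
Place pivot at 1: [3, 12, 94, 75, 18, 77, 64, 47]

Partitioned: [3, 12, 94, 75, 18, 77, 64, 47]


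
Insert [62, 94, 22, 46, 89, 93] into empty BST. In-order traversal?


Insert 62: root
Insert 94: R from 62
Insert 22: L from 62
Insert 46: L from 62 -> R from 22
Insert 89: R from 62 -> L from 94
Insert 93: R from 62 -> L from 94 -> R from 89

In-order: [22, 46, 62, 89, 93, 94]


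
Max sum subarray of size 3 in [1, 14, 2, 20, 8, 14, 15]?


[0:3]: 17
[1:4]: 36
[2:5]: 30
[3:6]: 42
[4:7]: 37

Max: 42 at [3:6]


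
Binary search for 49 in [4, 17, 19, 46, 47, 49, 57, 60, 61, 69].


Step 1: lo=0, hi=9, mid=4, val=47
Step 2: lo=5, hi=9, mid=7, val=60
Step 3: lo=5, hi=6, mid=5, val=49

Found at index 5


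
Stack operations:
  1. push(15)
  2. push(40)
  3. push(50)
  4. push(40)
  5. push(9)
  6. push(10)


push(15) -> [15]
push(40) -> [15, 40]
push(50) -> [15, 40, 50]
push(40) -> [15, 40, 50, 40]
push(9) -> [15, 40, 50, 40, 9]
push(10) -> [15, 40, 50, 40, 9, 10]

Final stack: [15, 40, 50, 40, 9, 10]


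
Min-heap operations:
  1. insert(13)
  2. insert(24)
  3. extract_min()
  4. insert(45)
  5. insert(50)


insert(13) -> [13]
insert(24) -> [13, 24]
extract_min()->13, [24]
insert(45) -> [24, 45]
insert(50) -> [24, 45, 50]

Final heap: [24, 45, 50]


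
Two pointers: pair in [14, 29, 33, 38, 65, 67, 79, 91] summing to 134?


lo=0(14)+hi=7(91)=105
lo=1(29)+hi=7(91)=120
lo=2(33)+hi=7(91)=124
lo=3(38)+hi=7(91)=129
lo=4(65)+hi=7(91)=156
lo=4(65)+hi=6(79)=144
lo=4(65)+hi=5(67)=132

No pair found


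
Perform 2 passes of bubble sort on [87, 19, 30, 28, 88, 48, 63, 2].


Initial: [87, 19, 30, 28, 88, 48, 63, 2]
Pass 1: [19, 30, 28, 87, 48, 63, 2, 88] (6 swaps)
Pass 2: [19, 28, 30, 48, 63, 2, 87, 88] (4 swaps)

After 2 passes: [19, 28, 30, 48, 63, 2, 87, 88]


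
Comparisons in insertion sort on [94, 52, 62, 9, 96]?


Algorithm: insertion sort
Input: [94, 52, 62, 9, 96]
Sorted: [9, 52, 62, 94, 96]

7


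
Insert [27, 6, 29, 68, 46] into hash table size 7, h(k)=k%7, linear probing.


Insert 27: h=6 -> slot 6
Insert 6: h=6, 1 probes -> slot 0
Insert 29: h=1 -> slot 1
Insert 68: h=5 -> slot 5
Insert 46: h=4 -> slot 4

Table: [6, 29, None, None, 46, 68, 27]


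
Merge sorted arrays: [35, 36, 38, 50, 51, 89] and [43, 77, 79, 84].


Take 35 from A
Take 36 from A
Take 38 from A
Take 43 from B
Take 50 from A
Take 51 from A
Take 77 from B
Take 79 from B
Take 84 from B

Merged: [35, 36, 38, 43, 50, 51, 77, 79, 84, 89]


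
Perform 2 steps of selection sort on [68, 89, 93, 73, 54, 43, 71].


Initial: [68, 89, 93, 73, 54, 43, 71]
Step 1: min=43 at 5
  Swap: [43, 89, 93, 73, 54, 68, 71]
Step 2: min=54 at 4
  Swap: [43, 54, 93, 73, 89, 68, 71]

After 2 steps: [43, 54, 93, 73, 89, 68, 71]


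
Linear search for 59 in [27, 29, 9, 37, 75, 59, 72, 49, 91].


i=0: 27!=59
i=1: 29!=59
i=2: 9!=59
i=3: 37!=59
i=4: 75!=59
i=5: 59==59 found!

Found at 5, 6 comps


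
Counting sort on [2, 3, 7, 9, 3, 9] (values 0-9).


Input: [2, 3, 7, 9, 3, 9]
Counts: [0, 0, 1, 2, 0, 0, 0, 1, 0, 2]

Sorted: [2, 3, 3, 7, 9, 9]


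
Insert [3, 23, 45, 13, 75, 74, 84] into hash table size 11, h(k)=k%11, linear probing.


Insert 3: h=3 -> slot 3
Insert 23: h=1 -> slot 1
Insert 45: h=1, 1 probes -> slot 2
Insert 13: h=2, 2 probes -> slot 4
Insert 75: h=9 -> slot 9
Insert 74: h=8 -> slot 8
Insert 84: h=7 -> slot 7

Table: [None, 23, 45, 3, 13, None, None, 84, 74, 75, None]


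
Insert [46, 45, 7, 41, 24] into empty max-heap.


Insert 46: [46]
Insert 45: [46, 45]
Insert 7: [46, 45, 7]
Insert 41: [46, 45, 7, 41]
Insert 24: [46, 45, 7, 41, 24]

Final heap: [46, 45, 7, 41, 24]


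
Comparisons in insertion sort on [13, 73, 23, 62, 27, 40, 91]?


Algorithm: insertion sort
Input: [13, 73, 23, 62, 27, 40, 91]
Sorted: [13, 23, 27, 40, 62, 73, 91]

12


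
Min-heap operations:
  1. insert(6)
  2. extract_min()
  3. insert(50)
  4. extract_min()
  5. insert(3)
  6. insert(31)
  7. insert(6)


insert(6) -> [6]
extract_min()->6, []
insert(50) -> [50]
extract_min()->50, []
insert(3) -> [3]
insert(31) -> [3, 31]
insert(6) -> [3, 31, 6]

Final heap: [3, 31, 6]


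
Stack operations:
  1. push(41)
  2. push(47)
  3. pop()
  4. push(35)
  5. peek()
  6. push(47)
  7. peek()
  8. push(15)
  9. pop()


push(41) -> [41]
push(47) -> [41, 47]
pop()->47, [41]
push(35) -> [41, 35]
peek()->35
push(47) -> [41, 35, 47]
peek()->47
push(15) -> [41, 35, 47, 15]
pop()->15, [41, 35, 47]

Final stack: [41, 35, 47]


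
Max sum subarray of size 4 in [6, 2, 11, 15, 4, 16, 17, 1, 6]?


[0:4]: 34
[1:5]: 32
[2:6]: 46
[3:7]: 52
[4:8]: 38
[5:9]: 40

Max: 52 at [3:7]


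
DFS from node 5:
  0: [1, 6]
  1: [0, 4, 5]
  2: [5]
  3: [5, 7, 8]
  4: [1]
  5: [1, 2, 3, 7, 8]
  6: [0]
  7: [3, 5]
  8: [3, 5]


Visit 5, push [8, 7, 3, 2, 1]
Visit 1, push [4, 0]
Visit 0, push [6]
Visit 6, push []
Visit 4, push []
Visit 2, push []
Visit 3, push [8, 7]
Visit 7, push []
Visit 8, push []

DFS order: [5, 1, 0, 6, 4, 2, 3, 7, 8]


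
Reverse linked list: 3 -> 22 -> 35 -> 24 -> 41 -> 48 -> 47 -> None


Step 1: curr=3, set curr.next=prev(None) | reversed so far: 3
Step 2: curr=22, set curr.next=prev(3) | reversed so far: 22 -> 3
Step 3: curr=35, set curr.next=prev(22) | reversed so far: 35 -> 22 -> 3
Step 4: curr=24, set curr.next=prev(35) | reversed so far: 24 -> 35 -> 22 -> 3
Step 5: curr=41, set curr.next=prev(24) | reversed so far: 41 -> 24 -> 35 -> 22 -> 3
Step 6: curr=48, set curr.next=prev(41) | reversed so far: 48 -> 41 -> 24 -> 35 -> 22 -> 3
Step 7: curr=47, set curr.next=prev(48) | reversed so far: 47 -> 48 -> 41 -> 24 -> 35 -> 22 -> 3

47 -> 48 -> 41 -> 24 -> 35 -> 22 -> 3 -> None


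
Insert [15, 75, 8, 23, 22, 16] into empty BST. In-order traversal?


Insert 15: root
Insert 75: R from 15
Insert 8: L from 15
Insert 23: R from 15 -> L from 75
Insert 22: R from 15 -> L from 75 -> L from 23
Insert 16: R from 15 -> L from 75 -> L from 23 -> L from 22

In-order: [8, 15, 16, 22, 23, 75]


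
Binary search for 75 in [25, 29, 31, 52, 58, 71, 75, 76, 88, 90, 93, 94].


Step 1: lo=0, hi=11, mid=5, val=71
Step 2: lo=6, hi=11, mid=8, val=88
Step 3: lo=6, hi=7, mid=6, val=75

Found at index 6


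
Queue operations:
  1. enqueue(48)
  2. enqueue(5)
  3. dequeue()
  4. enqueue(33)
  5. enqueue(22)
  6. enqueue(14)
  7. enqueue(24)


enqueue(48) -> [48]
enqueue(5) -> [48, 5]
dequeue()->48, [5]
enqueue(33) -> [5, 33]
enqueue(22) -> [5, 33, 22]
enqueue(14) -> [5, 33, 22, 14]
enqueue(24) -> [5, 33, 22, 14, 24]

Final queue: [5, 33, 22, 14, 24]


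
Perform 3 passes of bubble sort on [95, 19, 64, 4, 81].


Initial: [95, 19, 64, 4, 81]
Pass 1: [19, 64, 4, 81, 95] (4 swaps)
Pass 2: [19, 4, 64, 81, 95] (1 swaps)
Pass 3: [4, 19, 64, 81, 95] (1 swaps)

After 3 passes: [4, 19, 64, 81, 95]


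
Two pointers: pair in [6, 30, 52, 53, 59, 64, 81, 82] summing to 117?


lo=0(6)+hi=7(82)=88
lo=1(30)+hi=7(82)=112
lo=2(52)+hi=7(82)=134
lo=2(52)+hi=6(81)=133
lo=2(52)+hi=5(64)=116
lo=3(53)+hi=5(64)=117

Yes: 53+64=117


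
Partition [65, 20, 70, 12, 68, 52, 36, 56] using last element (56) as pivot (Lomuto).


Pivot: 56
  20 <= 56: swap -> [20, 65, 70, 12, 68, 52, 36, 56]
  12 <= 56: swap -> [20, 12, 70, 65, 68, 52, 36, 56]
  52 <= 56: swap -> [20, 12, 52, 65, 68, 70, 36, 56]
  36 <= 56: swap -> [20, 12, 52, 36, 68, 70, 65, 56]
Place pivot at 4: [20, 12, 52, 36, 56, 70, 65, 68]

Partitioned: [20, 12, 52, 36, 56, 70, 65, 68]


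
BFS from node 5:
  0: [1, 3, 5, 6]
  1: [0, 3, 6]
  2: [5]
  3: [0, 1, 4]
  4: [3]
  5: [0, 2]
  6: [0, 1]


Visit 5, enqueue [0, 2]
Visit 0, enqueue [1, 3, 6]
Visit 2, enqueue []
Visit 1, enqueue []
Visit 3, enqueue [4]
Visit 6, enqueue []
Visit 4, enqueue []

BFS order: [5, 0, 2, 1, 3, 6, 4]


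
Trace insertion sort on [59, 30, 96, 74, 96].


Initial: [59, 30, 96, 74, 96]
Insert 30: [30, 59, 96, 74, 96]
Insert 96: [30, 59, 96, 74, 96]
Insert 74: [30, 59, 74, 96, 96]
Insert 96: [30, 59, 74, 96, 96]

Sorted: [30, 59, 74, 96, 96]


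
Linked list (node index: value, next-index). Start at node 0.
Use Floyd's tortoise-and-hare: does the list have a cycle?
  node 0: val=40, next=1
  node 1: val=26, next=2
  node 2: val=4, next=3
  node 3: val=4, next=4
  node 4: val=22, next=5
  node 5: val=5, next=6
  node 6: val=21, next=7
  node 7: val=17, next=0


Floyd's tortoise (slow, +1) and hare (fast, +2):
  init: slow=0, fast=0
  step 1: slow=1, fast=2
  step 2: slow=2, fast=4
  step 3: slow=3, fast=6
  step 4: slow=4, fast=0
  step 5: slow=5, fast=2
  step 6: slow=6, fast=4
  step 7: slow=7, fast=6
  step 8: slow=0, fast=0
  slow == fast at node 0: cycle detected

Cycle: yes


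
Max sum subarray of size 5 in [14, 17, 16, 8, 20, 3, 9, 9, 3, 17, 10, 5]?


[0:5]: 75
[1:6]: 64
[2:7]: 56
[3:8]: 49
[4:9]: 44
[5:10]: 41
[6:11]: 48
[7:12]: 44

Max: 75 at [0:5]


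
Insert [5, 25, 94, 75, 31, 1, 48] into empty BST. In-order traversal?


Insert 5: root
Insert 25: R from 5
Insert 94: R from 5 -> R from 25
Insert 75: R from 5 -> R from 25 -> L from 94
Insert 31: R from 5 -> R from 25 -> L from 94 -> L from 75
Insert 1: L from 5
Insert 48: R from 5 -> R from 25 -> L from 94 -> L from 75 -> R from 31

In-order: [1, 5, 25, 31, 48, 75, 94]


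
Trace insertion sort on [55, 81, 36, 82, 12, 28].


Initial: [55, 81, 36, 82, 12, 28]
Insert 81: [55, 81, 36, 82, 12, 28]
Insert 36: [36, 55, 81, 82, 12, 28]
Insert 82: [36, 55, 81, 82, 12, 28]
Insert 12: [12, 36, 55, 81, 82, 28]
Insert 28: [12, 28, 36, 55, 81, 82]

Sorted: [12, 28, 36, 55, 81, 82]


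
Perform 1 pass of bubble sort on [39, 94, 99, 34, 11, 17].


Initial: [39, 94, 99, 34, 11, 17]
Pass 1: [39, 94, 34, 11, 17, 99] (3 swaps)

After 1 pass: [39, 94, 34, 11, 17, 99]


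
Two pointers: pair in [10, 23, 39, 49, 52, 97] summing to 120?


lo=0(10)+hi=5(97)=107
lo=1(23)+hi=5(97)=120

Yes: 23+97=120


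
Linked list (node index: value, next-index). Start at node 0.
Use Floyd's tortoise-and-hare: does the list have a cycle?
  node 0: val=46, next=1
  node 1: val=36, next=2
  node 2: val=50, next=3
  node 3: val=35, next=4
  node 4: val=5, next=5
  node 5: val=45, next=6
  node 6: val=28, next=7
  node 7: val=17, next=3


Floyd's tortoise (slow, +1) and hare (fast, +2):
  init: slow=0, fast=0
  step 1: slow=1, fast=2
  step 2: slow=2, fast=4
  step 3: slow=3, fast=6
  step 4: slow=4, fast=3
  step 5: slow=5, fast=5
  slow == fast at node 5: cycle detected

Cycle: yes


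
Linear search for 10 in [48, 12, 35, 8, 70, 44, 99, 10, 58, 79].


i=0: 48!=10
i=1: 12!=10
i=2: 35!=10
i=3: 8!=10
i=4: 70!=10
i=5: 44!=10
i=6: 99!=10
i=7: 10==10 found!

Found at 7, 8 comps


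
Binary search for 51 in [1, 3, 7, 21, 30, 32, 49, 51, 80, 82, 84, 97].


Step 1: lo=0, hi=11, mid=5, val=32
Step 2: lo=6, hi=11, mid=8, val=80
Step 3: lo=6, hi=7, mid=6, val=49
Step 4: lo=7, hi=7, mid=7, val=51

Found at index 7


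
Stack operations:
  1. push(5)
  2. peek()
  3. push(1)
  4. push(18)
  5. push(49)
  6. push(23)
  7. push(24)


push(5) -> [5]
peek()->5
push(1) -> [5, 1]
push(18) -> [5, 1, 18]
push(49) -> [5, 1, 18, 49]
push(23) -> [5, 1, 18, 49, 23]
push(24) -> [5, 1, 18, 49, 23, 24]

Final stack: [5, 1, 18, 49, 23, 24]


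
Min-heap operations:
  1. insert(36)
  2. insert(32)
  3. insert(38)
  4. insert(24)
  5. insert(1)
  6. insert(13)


insert(36) -> [36]
insert(32) -> [32, 36]
insert(38) -> [32, 36, 38]
insert(24) -> [24, 32, 38, 36]
insert(1) -> [1, 24, 38, 36, 32]
insert(13) -> [1, 24, 13, 36, 32, 38]

Final heap: [1, 24, 13, 36, 32, 38]


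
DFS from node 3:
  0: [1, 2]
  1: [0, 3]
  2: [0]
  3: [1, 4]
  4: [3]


Visit 3, push [4, 1]
Visit 1, push [0]
Visit 0, push [2]
Visit 2, push []
Visit 4, push []

DFS order: [3, 1, 0, 2, 4]


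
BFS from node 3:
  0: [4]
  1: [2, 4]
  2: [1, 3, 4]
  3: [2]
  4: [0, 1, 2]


Visit 3, enqueue [2]
Visit 2, enqueue [1, 4]
Visit 1, enqueue []
Visit 4, enqueue [0]
Visit 0, enqueue []

BFS order: [3, 2, 1, 4, 0]


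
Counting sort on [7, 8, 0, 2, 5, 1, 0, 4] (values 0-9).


Input: [7, 8, 0, 2, 5, 1, 0, 4]
Counts: [2, 1, 1, 0, 1, 1, 0, 1, 1, 0]

Sorted: [0, 0, 1, 2, 4, 5, 7, 8]


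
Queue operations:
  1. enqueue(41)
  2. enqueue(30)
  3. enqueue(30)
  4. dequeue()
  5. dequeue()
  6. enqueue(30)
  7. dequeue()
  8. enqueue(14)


enqueue(41) -> [41]
enqueue(30) -> [41, 30]
enqueue(30) -> [41, 30, 30]
dequeue()->41, [30, 30]
dequeue()->30, [30]
enqueue(30) -> [30, 30]
dequeue()->30, [30]
enqueue(14) -> [30, 14]

Final queue: [30, 14]


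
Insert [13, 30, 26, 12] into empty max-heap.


Insert 13: [13]
Insert 30: [30, 13]
Insert 26: [30, 13, 26]
Insert 12: [30, 13, 26, 12]

Final heap: [30, 13, 26, 12]


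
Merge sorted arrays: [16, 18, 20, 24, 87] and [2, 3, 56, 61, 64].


Take 2 from B
Take 3 from B
Take 16 from A
Take 18 from A
Take 20 from A
Take 24 from A
Take 56 from B
Take 61 from B
Take 64 from B

Merged: [2, 3, 16, 18, 20, 24, 56, 61, 64, 87]


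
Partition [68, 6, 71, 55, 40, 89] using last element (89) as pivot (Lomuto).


Pivot: 89
  68 <= 89: advance i (no swap)
  6 <= 89: advance i (no swap)
  71 <= 89: advance i (no swap)
  55 <= 89: advance i (no swap)
  40 <= 89: advance i (no swap)
Place pivot at 5: [68, 6, 71, 55, 40, 89]

Partitioned: [68, 6, 71, 55, 40, 89]


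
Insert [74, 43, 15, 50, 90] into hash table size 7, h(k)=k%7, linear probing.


Insert 74: h=4 -> slot 4
Insert 43: h=1 -> slot 1
Insert 15: h=1, 1 probes -> slot 2
Insert 50: h=1, 2 probes -> slot 3
Insert 90: h=6 -> slot 6

Table: [None, 43, 15, 50, 74, None, 90]


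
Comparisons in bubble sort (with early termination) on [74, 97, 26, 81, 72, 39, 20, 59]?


Algorithm: bubble sort (with early termination)
Input: [74, 97, 26, 81, 72, 39, 20, 59]
Sorted: [20, 26, 39, 59, 72, 74, 81, 97]

28


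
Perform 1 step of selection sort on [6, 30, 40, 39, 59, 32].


Initial: [6, 30, 40, 39, 59, 32]
Step 1: min=6 at 0
  Swap: [6, 30, 40, 39, 59, 32]

After 1 step: [6, 30, 40, 39, 59, 32]


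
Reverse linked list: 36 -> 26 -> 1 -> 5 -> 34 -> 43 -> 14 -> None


Step 1: curr=36, set curr.next=prev(None) | reversed so far: 36
Step 2: curr=26, set curr.next=prev(36) | reversed so far: 26 -> 36
Step 3: curr=1, set curr.next=prev(26) | reversed so far: 1 -> 26 -> 36
Step 4: curr=5, set curr.next=prev(1) | reversed so far: 5 -> 1 -> 26 -> 36
Step 5: curr=34, set curr.next=prev(5) | reversed so far: 34 -> 5 -> 1 -> 26 -> 36
Step 6: curr=43, set curr.next=prev(34) | reversed so far: 43 -> 34 -> 5 -> 1 -> 26 -> 36
Step 7: curr=14, set curr.next=prev(43) | reversed so far: 14 -> 43 -> 34 -> 5 -> 1 -> 26 -> 36

14 -> 43 -> 34 -> 5 -> 1 -> 26 -> 36 -> None


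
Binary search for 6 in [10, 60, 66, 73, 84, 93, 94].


Step 1: lo=0, hi=6, mid=3, val=73
Step 2: lo=0, hi=2, mid=1, val=60
Step 3: lo=0, hi=0, mid=0, val=10

Not found


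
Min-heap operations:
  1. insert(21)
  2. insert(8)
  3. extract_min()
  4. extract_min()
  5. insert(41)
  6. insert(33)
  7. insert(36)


insert(21) -> [21]
insert(8) -> [8, 21]
extract_min()->8, [21]
extract_min()->21, []
insert(41) -> [41]
insert(33) -> [33, 41]
insert(36) -> [33, 41, 36]

Final heap: [33, 41, 36]


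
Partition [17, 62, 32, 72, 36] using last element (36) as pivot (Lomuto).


Pivot: 36
  17 <= 36: advance i (no swap)
  32 <= 36: swap -> [17, 32, 62, 72, 36]
Place pivot at 2: [17, 32, 36, 72, 62]

Partitioned: [17, 32, 36, 72, 62]


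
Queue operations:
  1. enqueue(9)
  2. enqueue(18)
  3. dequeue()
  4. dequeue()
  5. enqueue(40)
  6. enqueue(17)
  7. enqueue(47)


enqueue(9) -> [9]
enqueue(18) -> [9, 18]
dequeue()->9, [18]
dequeue()->18, []
enqueue(40) -> [40]
enqueue(17) -> [40, 17]
enqueue(47) -> [40, 17, 47]

Final queue: [40, 17, 47]


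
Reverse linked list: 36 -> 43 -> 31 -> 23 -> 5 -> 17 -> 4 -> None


Step 1: curr=36, set curr.next=prev(None) | reversed so far: 36
Step 2: curr=43, set curr.next=prev(36) | reversed so far: 43 -> 36
Step 3: curr=31, set curr.next=prev(43) | reversed so far: 31 -> 43 -> 36
Step 4: curr=23, set curr.next=prev(31) | reversed so far: 23 -> 31 -> 43 -> 36
Step 5: curr=5, set curr.next=prev(23) | reversed so far: 5 -> 23 -> 31 -> 43 -> 36
Step 6: curr=17, set curr.next=prev(5) | reversed so far: 17 -> 5 -> 23 -> 31 -> 43 -> 36
Step 7: curr=4, set curr.next=prev(17) | reversed so far: 4 -> 17 -> 5 -> 23 -> 31 -> 43 -> 36

4 -> 17 -> 5 -> 23 -> 31 -> 43 -> 36 -> None


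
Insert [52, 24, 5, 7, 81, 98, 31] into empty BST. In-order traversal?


Insert 52: root
Insert 24: L from 52
Insert 5: L from 52 -> L from 24
Insert 7: L from 52 -> L from 24 -> R from 5
Insert 81: R from 52
Insert 98: R from 52 -> R from 81
Insert 31: L from 52 -> R from 24

In-order: [5, 7, 24, 31, 52, 81, 98]


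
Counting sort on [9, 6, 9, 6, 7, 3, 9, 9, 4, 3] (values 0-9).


Input: [9, 6, 9, 6, 7, 3, 9, 9, 4, 3]
Counts: [0, 0, 0, 2, 1, 0, 2, 1, 0, 4]

Sorted: [3, 3, 4, 6, 6, 7, 9, 9, 9, 9]


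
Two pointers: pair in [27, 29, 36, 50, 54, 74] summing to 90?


lo=0(27)+hi=5(74)=101
lo=0(27)+hi=4(54)=81
lo=1(29)+hi=4(54)=83
lo=2(36)+hi=4(54)=90

Yes: 36+54=90


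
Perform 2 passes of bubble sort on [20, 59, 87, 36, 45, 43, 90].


Initial: [20, 59, 87, 36, 45, 43, 90]
Pass 1: [20, 59, 36, 45, 43, 87, 90] (3 swaps)
Pass 2: [20, 36, 45, 43, 59, 87, 90] (3 swaps)

After 2 passes: [20, 36, 45, 43, 59, 87, 90]


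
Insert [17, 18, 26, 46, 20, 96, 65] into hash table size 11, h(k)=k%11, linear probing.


Insert 17: h=6 -> slot 6
Insert 18: h=7 -> slot 7
Insert 26: h=4 -> slot 4
Insert 46: h=2 -> slot 2
Insert 20: h=9 -> slot 9
Insert 96: h=8 -> slot 8
Insert 65: h=10 -> slot 10

Table: [None, None, 46, None, 26, None, 17, 18, 96, 20, 65]


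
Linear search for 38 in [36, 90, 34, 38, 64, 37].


i=0: 36!=38
i=1: 90!=38
i=2: 34!=38
i=3: 38==38 found!

Found at 3, 4 comps


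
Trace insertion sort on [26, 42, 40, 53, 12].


Initial: [26, 42, 40, 53, 12]
Insert 42: [26, 42, 40, 53, 12]
Insert 40: [26, 40, 42, 53, 12]
Insert 53: [26, 40, 42, 53, 12]
Insert 12: [12, 26, 40, 42, 53]

Sorted: [12, 26, 40, 42, 53]


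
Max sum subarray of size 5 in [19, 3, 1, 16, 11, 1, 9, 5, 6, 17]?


[0:5]: 50
[1:6]: 32
[2:7]: 38
[3:8]: 42
[4:9]: 32
[5:10]: 38

Max: 50 at [0:5]


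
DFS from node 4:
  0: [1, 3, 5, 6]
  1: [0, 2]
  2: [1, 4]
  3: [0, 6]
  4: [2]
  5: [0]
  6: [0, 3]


Visit 4, push [2]
Visit 2, push [1]
Visit 1, push [0]
Visit 0, push [6, 5, 3]
Visit 3, push [6]
Visit 6, push []
Visit 5, push []

DFS order: [4, 2, 1, 0, 3, 6, 5]


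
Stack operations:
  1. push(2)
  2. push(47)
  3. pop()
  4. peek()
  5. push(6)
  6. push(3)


push(2) -> [2]
push(47) -> [2, 47]
pop()->47, [2]
peek()->2
push(6) -> [2, 6]
push(3) -> [2, 6, 3]

Final stack: [2, 6, 3]


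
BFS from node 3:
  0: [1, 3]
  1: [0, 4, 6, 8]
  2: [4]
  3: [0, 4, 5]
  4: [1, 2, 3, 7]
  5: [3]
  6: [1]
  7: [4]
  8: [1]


Visit 3, enqueue [0, 4, 5]
Visit 0, enqueue [1]
Visit 4, enqueue [2, 7]
Visit 5, enqueue []
Visit 1, enqueue [6, 8]
Visit 2, enqueue []
Visit 7, enqueue []
Visit 6, enqueue []
Visit 8, enqueue []

BFS order: [3, 0, 4, 5, 1, 2, 7, 6, 8]


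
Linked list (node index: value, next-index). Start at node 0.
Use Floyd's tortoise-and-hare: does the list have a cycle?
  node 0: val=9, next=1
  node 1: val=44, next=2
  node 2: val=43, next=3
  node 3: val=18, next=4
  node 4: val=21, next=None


Floyd's tortoise (slow, +1) and hare (fast, +2):
  init: slow=0, fast=0
  step 1: slow=1, fast=2
  step 2: slow=2, fast=4
  step 3: fast -> None, no cycle

Cycle: no


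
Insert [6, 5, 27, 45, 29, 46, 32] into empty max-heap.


Insert 6: [6]
Insert 5: [6, 5]
Insert 27: [27, 5, 6]
Insert 45: [45, 27, 6, 5]
Insert 29: [45, 29, 6, 5, 27]
Insert 46: [46, 29, 45, 5, 27, 6]
Insert 32: [46, 29, 45, 5, 27, 6, 32]

Final heap: [46, 29, 45, 5, 27, 6, 32]


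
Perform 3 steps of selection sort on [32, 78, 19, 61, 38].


Initial: [32, 78, 19, 61, 38]
Step 1: min=19 at 2
  Swap: [19, 78, 32, 61, 38]
Step 2: min=32 at 2
  Swap: [19, 32, 78, 61, 38]
Step 3: min=38 at 4
  Swap: [19, 32, 38, 61, 78]

After 3 steps: [19, 32, 38, 61, 78]


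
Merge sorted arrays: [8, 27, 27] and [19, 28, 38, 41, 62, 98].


Take 8 from A
Take 19 from B
Take 27 from A
Take 27 from A

Merged: [8, 19, 27, 27, 28, 38, 41, 62, 98]


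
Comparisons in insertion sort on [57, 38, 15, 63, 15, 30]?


Algorithm: insertion sort
Input: [57, 38, 15, 63, 15, 30]
Sorted: [15, 15, 30, 38, 57, 63]

12


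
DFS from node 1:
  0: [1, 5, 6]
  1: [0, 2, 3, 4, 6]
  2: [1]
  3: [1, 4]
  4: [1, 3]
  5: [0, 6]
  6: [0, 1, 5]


Visit 1, push [6, 4, 3, 2, 0]
Visit 0, push [6, 5]
Visit 5, push [6]
Visit 6, push []
Visit 2, push []
Visit 3, push [4]
Visit 4, push []

DFS order: [1, 0, 5, 6, 2, 3, 4]


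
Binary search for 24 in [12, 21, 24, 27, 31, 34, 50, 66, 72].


Step 1: lo=0, hi=8, mid=4, val=31
Step 2: lo=0, hi=3, mid=1, val=21
Step 3: lo=2, hi=3, mid=2, val=24

Found at index 2


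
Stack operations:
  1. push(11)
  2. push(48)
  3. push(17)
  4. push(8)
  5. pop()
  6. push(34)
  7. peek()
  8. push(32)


push(11) -> [11]
push(48) -> [11, 48]
push(17) -> [11, 48, 17]
push(8) -> [11, 48, 17, 8]
pop()->8, [11, 48, 17]
push(34) -> [11, 48, 17, 34]
peek()->34
push(32) -> [11, 48, 17, 34, 32]

Final stack: [11, 48, 17, 34, 32]


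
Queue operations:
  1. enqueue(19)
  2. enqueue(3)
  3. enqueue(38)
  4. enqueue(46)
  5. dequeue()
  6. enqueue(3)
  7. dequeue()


enqueue(19) -> [19]
enqueue(3) -> [19, 3]
enqueue(38) -> [19, 3, 38]
enqueue(46) -> [19, 3, 38, 46]
dequeue()->19, [3, 38, 46]
enqueue(3) -> [3, 38, 46, 3]
dequeue()->3, [38, 46, 3]

Final queue: [38, 46, 3]


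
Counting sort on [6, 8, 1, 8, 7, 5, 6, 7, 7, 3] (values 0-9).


Input: [6, 8, 1, 8, 7, 5, 6, 7, 7, 3]
Counts: [0, 1, 0, 1, 0, 1, 2, 3, 2, 0]

Sorted: [1, 3, 5, 6, 6, 7, 7, 7, 8, 8]


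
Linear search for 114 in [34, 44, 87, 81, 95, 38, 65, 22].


i=0: 34!=114
i=1: 44!=114
i=2: 87!=114
i=3: 81!=114
i=4: 95!=114
i=5: 38!=114
i=6: 65!=114
i=7: 22!=114

Not found, 8 comps


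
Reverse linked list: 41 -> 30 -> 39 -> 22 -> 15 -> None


Step 1: curr=41, set curr.next=prev(None) | reversed so far: 41
Step 2: curr=30, set curr.next=prev(41) | reversed so far: 30 -> 41
Step 3: curr=39, set curr.next=prev(30) | reversed so far: 39 -> 30 -> 41
Step 4: curr=22, set curr.next=prev(39) | reversed so far: 22 -> 39 -> 30 -> 41
Step 5: curr=15, set curr.next=prev(22) | reversed so far: 15 -> 22 -> 39 -> 30 -> 41

15 -> 22 -> 39 -> 30 -> 41 -> None


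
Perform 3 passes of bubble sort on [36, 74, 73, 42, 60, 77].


Initial: [36, 74, 73, 42, 60, 77]
Pass 1: [36, 73, 42, 60, 74, 77] (3 swaps)
Pass 2: [36, 42, 60, 73, 74, 77] (2 swaps)
Pass 3: [36, 42, 60, 73, 74, 77] (0 swaps)

After 3 passes: [36, 42, 60, 73, 74, 77]


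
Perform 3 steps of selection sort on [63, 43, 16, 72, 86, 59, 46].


Initial: [63, 43, 16, 72, 86, 59, 46]
Step 1: min=16 at 2
  Swap: [16, 43, 63, 72, 86, 59, 46]
Step 2: min=43 at 1
  Swap: [16, 43, 63, 72, 86, 59, 46]
Step 3: min=46 at 6
  Swap: [16, 43, 46, 72, 86, 59, 63]

After 3 steps: [16, 43, 46, 72, 86, 59, 63]


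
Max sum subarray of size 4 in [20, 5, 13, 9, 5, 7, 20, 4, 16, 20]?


[0:4]: 47
[1:5]: 32
[2:6]: 34
[3:7]: 41
[4:8]: 36
[5:9]: 47
[6:10]: 60

Max: 60 at [6:10]


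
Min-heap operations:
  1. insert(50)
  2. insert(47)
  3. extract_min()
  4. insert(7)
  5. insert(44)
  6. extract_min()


insert(50) -> [50]
insert(47) -> [47, 50]
extract_min()->47, [50]
insert(7) -> [7, 50]
insert(44) -> [7, 50, 44]
extract_min()->7, [44, 50]

Final heap: [44, 50]


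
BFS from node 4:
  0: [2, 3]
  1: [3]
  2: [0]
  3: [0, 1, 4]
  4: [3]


Visit 4, enqueue [3]
Visit 3, enqueue [0, 1]
Visit 0, enqueue [2]
Visit 1, enqueue []
Visit 2, enqueue []

BFS order: [4, 3, 0, 1, 2]


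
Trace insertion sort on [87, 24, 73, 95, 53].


Initial: [87, 24, 73, 95, 53]
Insert 24: [24, 87, 73, 95, 53]
Insert 73: [24, 73, 87, 95, 53]
Insert 95: [24, 73, 87, 95, 53]
Insert 53: [24, 53, 73, 87, 95]

Sorted: [24, 53, 73, 87, 95]


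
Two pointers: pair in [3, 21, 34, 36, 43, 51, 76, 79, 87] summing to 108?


lo=0(3)+hi=8(87)=90
lo=1(21)+hi=8(87)=108

Yes: 21+87=108


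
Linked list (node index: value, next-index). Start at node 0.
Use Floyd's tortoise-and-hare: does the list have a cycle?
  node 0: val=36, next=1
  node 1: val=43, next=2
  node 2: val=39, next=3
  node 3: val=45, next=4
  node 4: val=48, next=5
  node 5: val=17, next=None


Floyd's tortoise (slow, +1) and hare (fast, +2):
  init: slow=0, fast=0
  step 1: slow=1, fast=2
  step 2: slow=2, fast=4
  step 3: fast 4->5->None, no cycle

Cycle: no


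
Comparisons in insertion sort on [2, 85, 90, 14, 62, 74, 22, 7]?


Algorithm: insertion sort
Input: [2, 85, 90, 14, 62, 74, 22, 7]
Sorted: [2, 7, 14, 22, 62, 74, 85, 90]

23


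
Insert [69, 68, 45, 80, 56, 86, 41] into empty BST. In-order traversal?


Insert 69: root
Insert 68: L from 69
Insert 45: L from 69 -> L from 68
Insert 80: R from 69
Insert 56: L from 69 -> L from 68 -> R from 45
Insert 86: R from 69 -> R from 80
Insert 41: L from 69 -> L from 68 -> L from 45

In-order: [41, 45, 56, 68, 69, 80, 86]


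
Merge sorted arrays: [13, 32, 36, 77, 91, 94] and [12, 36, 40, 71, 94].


Take 12 from B
Take 13 from A
Take 32 from A
Take 36 from A
Take 36 from B
Take 40 from B
Take 71 from B
Take 77 from A
Take 91 from A
Take 94 from A

Merged: [12, 13, 32, 36, 36, 40, 71, 77, 91, 94, 94]


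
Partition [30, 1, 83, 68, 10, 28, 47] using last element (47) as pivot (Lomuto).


Pivot: 47
  30 <= 47: advance i (no swap)
  1 <= 47: advance i (no swap)
  10 <= 47: swap -> [30, 1, 10, 68, 83, 28, 47]
  28 <= 47: swap -> [30, 1, 10, 28, 83, 68, 47]
Place pivot at 4: [30, 1, 10, 28, 47, 68, 83]

Partitioned: [30, 1, 10, 28, 47, 68, 83]


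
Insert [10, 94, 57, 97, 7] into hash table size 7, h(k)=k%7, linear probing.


Insert 10: h=3 -> slot 3
Insert 94: h=3, 1 probes -> slot 4
Insert 57: h=1 -> slot 1
Insert 97: h=6 -> slot 6
Insert 7: h=0 -> slot 0

Table: [7, 57, None, 10, 94, None, 97]


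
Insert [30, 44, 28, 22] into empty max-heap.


Insert 30: [30]
Insert 44: [44, 30]
Insert 28: [44, 30, 28]
Insert 22: [44, 30, 28, 22]

Final heap: [44, 30, 28, 22]


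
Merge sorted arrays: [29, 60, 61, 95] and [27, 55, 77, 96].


Take 27 from B
Take 29 from A
Take 55 from B
Take 60 from A
Take 61 from A
Take 77 from B
Take 95 from A

Merged: [27, 29, 55, 60, 61, 77, 95, 96]


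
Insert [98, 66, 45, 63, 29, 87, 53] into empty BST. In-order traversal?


Insert 98: root
Insert 66: L from 98
Insert 45: L from 98 -> L from 66
Insert 63: L from 98 -> L from 66 -> R from 45
Insert 29: L from 98 -> L from 66 -> L from 45
Insert 87: L from 98 -> R from 66
Insert 53: L from 98 -> L from 66 -> R from 45 -> L from 63

In-order: [29, 45, 53, 63, 66, 87, 98]


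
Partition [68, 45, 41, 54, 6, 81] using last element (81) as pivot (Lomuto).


Pivot: 81
  68 <= 81: advance i (no swap)
  45 <= 81: advance i (no swap)
  41 <= 81: advance i (no swap)
  54 <= 81: advance i (no swap)
  6 <= 81: advance i (no swap)
Place pivot at 5: [68, 45, 41, 54, 6, 81]

Partitioned: [68, 45, 41, 54, 6, 81]


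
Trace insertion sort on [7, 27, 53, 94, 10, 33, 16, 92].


Initial: [7, 27, 53, 94, 10, 33, 16, 92]
Insert 27: [7, 27, 53, 94, 10, 33, 16, 92]
Insert 53: [7, 27, 53, 94, 10, 33, 16, 92]
Insert 94: [7, 27, 53, 94, 10, 33, 16, 92]
Insert 10: [7, 10, 27, 53, 94, 33, 16, 92]
Insert 33: [7, 10, 27, 33, 53, 94, 16, 92]
Insert 16: [7, 10, 16, 27, 33, 53, 94, 92]
Insert 92: [7, 10, 16, 27, 33, 53, 92, 94]

Sorted: [7, 10, 16, 27, 33, 53, 92, 94]


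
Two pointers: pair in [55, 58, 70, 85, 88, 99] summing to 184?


lo=0(55)+hi=5(99)=154
lo=1(58)+hi=5(99)=157
lo=2(70)+hi=5(99)=169
lo=3(85)+hi=5(99)=184

Yes: 85+99=184


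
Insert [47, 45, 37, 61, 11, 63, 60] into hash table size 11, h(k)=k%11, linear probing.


Insert 47: h=3 -> slot 3
Insert 45: h=1 -> slot 1
Insert 37: h=4 -> slot 4
Insert 61: h=6 -> slot 6
Insert 11: h=0 -> slot 0
Insert 63: h=8 -> slot 8
Insert 60: h=5 -> slot 5

Table: [11, 45, None, 47, 37, 60, 61, None, 63, None, None]


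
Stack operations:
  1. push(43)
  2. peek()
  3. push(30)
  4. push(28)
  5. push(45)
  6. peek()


push(43) -> [43]
peek()->43
push(30) -> [43, 30]
push(28) -> [43, 30, 28]
push(45) -> [43, 30, 28, 45]
peek()->45

Final stack: [43, 30, 28, 45]


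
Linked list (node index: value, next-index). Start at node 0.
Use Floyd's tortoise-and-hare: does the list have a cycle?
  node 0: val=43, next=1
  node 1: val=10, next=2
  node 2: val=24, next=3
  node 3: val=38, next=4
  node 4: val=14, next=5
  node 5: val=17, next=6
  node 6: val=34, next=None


Floyd's tortoise (slow, +1) and hare (fast, +2):
  init: slow=0, fast=0
  step 1: slow=1, fast=2
  step 2: slow=2, fast=4
  step 3: slow=3, fast=6
  step 4: fast -> None, no cycle

Cycle: no


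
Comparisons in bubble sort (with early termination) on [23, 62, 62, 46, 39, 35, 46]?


Algorithm: bubble sort (with early termination)
Input: [23, 62, 62, 46, 39, 35, 46]
Sorted: [23, 35, 39, 46, 46, 62, 62]

20


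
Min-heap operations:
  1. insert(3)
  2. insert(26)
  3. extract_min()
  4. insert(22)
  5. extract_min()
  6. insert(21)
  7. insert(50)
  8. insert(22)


insert(3) -> [3]
insert(26) -> [3, 26]
extract_min()->3, [26]
insert(22) -> [22, 26]
extract_min()->22, [26]
insert(21) -> [21, 26]
insert(50) -> [21, 26, 50]
insert(22) -> [21, 22, 50, 26]

Final heap: [21, 22, 50, 26]


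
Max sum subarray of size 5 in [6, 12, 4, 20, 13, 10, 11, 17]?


[0:5]: 55
[1:6]: 59
[2:7]: 58
[3:8]: 71

Max: 71 at [3:8]


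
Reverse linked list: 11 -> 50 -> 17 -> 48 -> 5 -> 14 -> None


Step 1: curr=11, set curr.next=prev(None) | reversed so far: 11
Step 2: curr=50, set curr.next=prev(11) | reversed so far: 50 -> 11
Step 3: curr=17, set curr.next=prev(50) | reversed so far: 17 -> 50 -> 11
Step 4: curr=48, set curr.next=prev(17) | reversed so far: 48 -> 17 -> 50 -> 11
Step 5: curr=5, set curr.next=prev(48) | reversed so far: 5 -> 48 -> 17 -> 50 -> 11
Step 6: curr=14, set curr.next=prev(5) | reversed so far: 14 -> 5 -> 48 -> 17 -> 50 -> 11

14 -> 5 -> 48 -> 17 -> 50 -> 11 -> None


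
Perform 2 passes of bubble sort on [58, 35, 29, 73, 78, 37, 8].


Initial: [58, 35, 29, 73, 78, 37, 8]
Pass 1: [35, 29, 58, 73, 37, 8, 78] (4 swaps)
Pass 2: [29, 35, 58, 37, 8, 73, 78] (3 swaps)

After 2 passes: [29, 35, 58, 37, 8, 73, 78]


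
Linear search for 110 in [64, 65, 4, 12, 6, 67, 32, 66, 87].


i=0: 64!=110
i=1: 65!=110
i=2: 4!=110
i=3: 12!=110
i=4: 6!=110
i=5: 67!=110
i=6: 32!=110
i=7: 66!=110
i=8: 87!=110

Not found, 9 comps


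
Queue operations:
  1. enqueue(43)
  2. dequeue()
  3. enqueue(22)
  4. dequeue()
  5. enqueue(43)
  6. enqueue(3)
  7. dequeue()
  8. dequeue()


enqueue(43) -> [43]
dequeue()->43, []
enqueue(22) -> [22]
dequeue()->22, []
enqueue(43) -> [43]
enqueue(3) -> [43, 3]
dequeue()->43, [3]
dequeue()->3, []

Final queue: []
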